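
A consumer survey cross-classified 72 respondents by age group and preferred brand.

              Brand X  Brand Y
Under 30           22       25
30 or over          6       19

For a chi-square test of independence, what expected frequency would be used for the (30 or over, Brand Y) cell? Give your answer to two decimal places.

15.28

Row total (30 or over) = 25; column total (Brand Y) = 44; grand total N = 72.
Expected count = (row total × column total) / N = 25 × 44 / 72 = 15.28.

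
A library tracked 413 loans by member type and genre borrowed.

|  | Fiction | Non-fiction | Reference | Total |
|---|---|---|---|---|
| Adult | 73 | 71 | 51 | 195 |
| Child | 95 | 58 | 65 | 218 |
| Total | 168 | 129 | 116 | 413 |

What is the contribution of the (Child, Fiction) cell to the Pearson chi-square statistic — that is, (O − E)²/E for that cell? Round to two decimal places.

Row total (Child) = 218; column total (Fiction) = 168; N = 413.
Expected count E = 218 × 168 / 413 = 88.678.
Contribution = (O − E)²/E = (95 − 88.678)² / 88.678 = 0.45.

0.45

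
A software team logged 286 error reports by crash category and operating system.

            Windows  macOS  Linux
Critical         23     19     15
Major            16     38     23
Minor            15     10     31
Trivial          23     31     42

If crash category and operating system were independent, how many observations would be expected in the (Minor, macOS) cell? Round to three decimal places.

Row total (Minor) = 56; column total (macOS) = 98; grand total N = 286.
Expected count = (row total × column total) / N = 56 × 98 / 286 = 19.189.

19.189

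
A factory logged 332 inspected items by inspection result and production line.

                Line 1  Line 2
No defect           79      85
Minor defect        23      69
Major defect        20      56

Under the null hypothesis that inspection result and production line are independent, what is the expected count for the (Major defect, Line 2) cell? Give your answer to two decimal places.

48.07

Row total (Major defect) = 76; column total (Line 2) = 210; grand total N = 332.
Expected count = (row total × column total) / N = 76 × 210 / 332 = 48.07.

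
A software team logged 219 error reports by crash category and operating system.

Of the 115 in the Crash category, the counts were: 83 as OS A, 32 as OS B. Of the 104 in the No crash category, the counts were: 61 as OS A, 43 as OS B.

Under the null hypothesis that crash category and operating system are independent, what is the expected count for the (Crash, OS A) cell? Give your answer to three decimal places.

Row total (Crash) = 115; column total (OS A) = 144; grand total N = 219.
Expected count = (row total × column total) / N = 115 × 144 / 219 = 75.616.

75.616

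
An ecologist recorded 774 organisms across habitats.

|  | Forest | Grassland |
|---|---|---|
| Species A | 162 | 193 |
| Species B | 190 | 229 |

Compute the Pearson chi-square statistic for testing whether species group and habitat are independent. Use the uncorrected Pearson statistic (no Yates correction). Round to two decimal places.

Row totals: 355, 419. Column totals: 352, 422. Grand total N = 774.
Expected counts (row total × column total / N):
  Species A, Forest: 355×352/774 = 161.447
  Species A, Grassland: 355×422/774 = 193.553
  Species B, Forest: 419×352/774 = 190.553
  Species B, Grassland: 419×422/774 = 228.447
Contributions (O − E)²/E:
  (162 − 161.447)²/161.447 = 0.0019
  (193 − 193.553)²/193.553 = 0.0016
  (190 − 190.553)²/190.553 = 0.0016
  (229 − 228.447)²/228.447 = 0.0013
χ² = 0.0019 + 0.0016 + 0.0016 + 0.0013 = 0.01

0.01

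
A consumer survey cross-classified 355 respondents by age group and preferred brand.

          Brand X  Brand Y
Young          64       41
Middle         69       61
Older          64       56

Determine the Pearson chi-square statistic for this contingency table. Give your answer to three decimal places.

1.801

Row totals: 105, 130, 120. Column totals: 197, 158. Grand total N = 355.
Expected counts (row total × column total / N):
  Young, Brand X: 105×197/355 = 58.2676
  Young, Brand Y: 105×158/355 = 46.7324
  Middle, Brand X: 130×197/355 = 72.1408
  Middle, Brand Y: 130×158/355 = 57.8592
  Older, Brand X: 120×197/355 = 66.5915
  Older, Brand Y: 120×158/355 = 53.4085
Contributions (O − E)²/E:
  (64 − 58.2676)²/58.2676 = 0.5640
  (41 − 46.7324)²/46.7324 = 0.7032
  (69 − 72.1408)²/72.1408 = 0.1367
  (61 − 57.8592)²/57.8592 = 0.1705
  (64 − 66.5915)²/66.5915 = 0.1009
  (56 − 53.4085)²/53.4085 = 0.1257
χ² = 0.5640 + 0.7032 + 0.1367 + 0.1705 + 0.1009 + 0.1257 = 1.801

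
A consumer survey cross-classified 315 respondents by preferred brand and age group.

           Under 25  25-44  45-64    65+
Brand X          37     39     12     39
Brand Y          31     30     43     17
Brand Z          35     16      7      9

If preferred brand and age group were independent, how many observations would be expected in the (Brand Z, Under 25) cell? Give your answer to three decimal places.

Row total (Brand Z) = 67; column total (Under 25) = 103; grand total N = 315.
Expected count = (row total × column total) / N = 67 × 103 / 315 = 21.908.

21.908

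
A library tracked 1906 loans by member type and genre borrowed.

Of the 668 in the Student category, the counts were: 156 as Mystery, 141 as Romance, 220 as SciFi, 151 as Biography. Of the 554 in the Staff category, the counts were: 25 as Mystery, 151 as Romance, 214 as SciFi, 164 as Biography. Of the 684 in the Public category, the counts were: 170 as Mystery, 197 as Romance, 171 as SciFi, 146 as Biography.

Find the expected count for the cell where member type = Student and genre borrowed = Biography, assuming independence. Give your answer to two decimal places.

161.57

Row total (Student) = 668; column total (Biography) = 461; grand total N = 1906.
Expected count = (row total × column total) / N = 668 × 461 / 1906 = 161.57.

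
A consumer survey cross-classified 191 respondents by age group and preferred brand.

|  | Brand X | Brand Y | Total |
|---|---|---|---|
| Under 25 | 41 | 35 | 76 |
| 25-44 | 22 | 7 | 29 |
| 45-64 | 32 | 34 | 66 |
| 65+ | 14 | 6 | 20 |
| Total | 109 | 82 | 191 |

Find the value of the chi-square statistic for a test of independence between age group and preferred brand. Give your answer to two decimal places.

Grand total N = 191.
Expected counts (row total × column total / N):
  Under 25, Brand X: 76×109/191 = 43.372
  Under 25, Brand Y: 76×82/191 = 32.628
  25-44, Brand X: 29×109/191 = 16.550
  25-44, Brand Y: 29×82/191 = 12.450
  45-64, Brand X: 66×109/191 = 37.665
  45-64, Brand Y: 66×82/191 = 28.335
  65+, Brand X: 20×109/191 = 11.414
  65+, Brand Y: 20×82/191 = 8.586
Contributions (O − E)²/E:
  (41 − 43.372)²/43.372 = 0.1297
  (35 − 32.628)²/32.628 = 0.1724
  (22 − 16.550)²/16.550 = 1.7947
  (7 − 12.450)²/12.450 = 2.3857
  (32 − 37.665)²/37.665 = 0.8520
  (34 − 28.335)²/28.335 = 1.1326
  (14 − 11.414)²/11.414 = 0.5859
  (6 − 8.586)²/8.586 = 0.7789
χ² = 0.1297 + 0.1724 + 1.7947 + 2.3857 + 0.8520 + 1.1326 + 0.5859 + 0.7789 = 7.83

7.83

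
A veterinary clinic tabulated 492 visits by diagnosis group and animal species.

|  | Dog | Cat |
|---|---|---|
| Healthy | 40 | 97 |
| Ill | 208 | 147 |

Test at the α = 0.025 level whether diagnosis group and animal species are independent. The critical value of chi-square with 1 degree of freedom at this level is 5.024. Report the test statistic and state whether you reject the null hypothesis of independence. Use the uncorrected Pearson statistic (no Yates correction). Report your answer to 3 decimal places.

Row totals: 137, 355. Column totals: 248, 244. Grand total N = 492.
Expected counts (row total × column total / N):
  Healthy, Dog: 137×248/492 = 69.0569
  Healthy, Cat: 137×244/492 = 67.9431
  Ill, Dog: 355×248/492 = 178.9431
  Ill, Cat: 355×244/492 = 176.0569
Contributions (O − E)²/E:
  (40 − 69.0569)²/69.0569 = 12.2262
  (97 − 67.9431)²/67.9431 = 12.4266
  (208 − 178.9431)²/178.9431 = 4.7183
  (147 − 176.0569)²/176.0569 = 4.7956
χ² = 12.2262 + 12.4266 + 4.7183 + 4.7956 = 34.167
df = (2−1)(2−1) = 1. Since 34.167 > 5.024, reject the null hypothesis of independence at α = 0.025.

34.167; reject H₀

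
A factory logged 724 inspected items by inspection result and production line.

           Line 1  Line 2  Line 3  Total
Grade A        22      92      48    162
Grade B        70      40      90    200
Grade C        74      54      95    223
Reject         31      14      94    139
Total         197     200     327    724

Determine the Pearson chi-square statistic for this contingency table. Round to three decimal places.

Grand total N = 724.
Expected counts (row total × column total / N):
  Grade A, Line 1: 162×197/724 = 44.0801
  Grade A, Line 2: 162×200/724 = 44.7514
  Grade A, Line 3: 162×327/724 = 73.1685
  Grade B, Line 1: 200×197/724 = 54.4199
  Grade B, Line 2: 200×200/724 = 55.2486
  Grade B, Line 3: 200×327/724 = 90.3315
  Grade C, Line 1: 223×197/724 = 60.6782
  Grade C, Line 2: 223×200/724 = 61.6022
  Grade C, Line 3: 223×327/724 = 100.7196
  Reject, Line 1: 139×197/724 = 37.8218
  Reject, Line 2: 139×200/724 = 38.3978
  Reject, Line 3: 139×327/724 = 62.7804
Contributions (O − E)²/E:
  (22 − 44.0801)²/44.0801 = 11.0601
  (92 − 44.7514)²/44.7514 = 49.8851
  (48 − 73.1685)²/73.1685 = 8.6575
  (70 − 54.4199)²/54.4199 = 4.4605
  (40 − 55.2486)²/55.2486 = 4.2086
  (90 − 90.3315)²/90.3315 = 0.0012
  (74 − 60.6782)²/60.6782 = 2.9248
  (54 − 61.6022)²/61.6022 = 0.9382
  (95 − 100.7196)²/100.7196 = 0.3248
  (31 − 37.8218)²/37.8218 = 1.2304
  (14 − 38.3978)²/38.3978 = 15.5023
  (94 − 62.7804)²/62.7804 = 15.5250
χ² = 11.0601 + 49.8851 + 8.6575 + 4.4605 + 4.2086 + 0.0012 + 2.9248 + 0.9382 + 0.3248 + 1.2304 + 15.5023 + 15.5250 = 114.719

114.719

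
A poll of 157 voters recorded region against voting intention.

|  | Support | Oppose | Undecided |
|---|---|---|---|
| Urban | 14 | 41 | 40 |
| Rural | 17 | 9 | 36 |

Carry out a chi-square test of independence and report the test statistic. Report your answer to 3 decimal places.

14.694

Row totals: 95, 62. Column totals: 31, 50, 76. Grand total N = 157.
Expected counts (row total × column total / N):
  Urban, Support: 95×31/157 = 18.7580
  Urban, Oppose: 95×50/157 = 30.2548
  Urban, Undecided: 95×76/157 = 45.9873
  Rural, Support: 62×31/157 = 12.2420
  Rural, Oppose: 62×50/157 = 19.7452
  Rural, Undecided: 62×76/157 = 30.0127
Contributions (O − E)²/E:
  (14 − 18.7580)²/18.7580 = 1.2069
  (41 − 30.2548)²/30.2548 = 3.8162
  (40 − 45.9873)²/45.9873 = 0.7795
  (17 − 12.2420)²/12.2420 = 1.8493
  (9 − 19.7452)²/19.7452 = 5.8475
  (36 − 30.0127)²/30.0127 = 1.1944
χ² = 1.2069 + 3.8162 + 0.7795 + 1.8493 + 5.8475 + 1.1944 = 14.694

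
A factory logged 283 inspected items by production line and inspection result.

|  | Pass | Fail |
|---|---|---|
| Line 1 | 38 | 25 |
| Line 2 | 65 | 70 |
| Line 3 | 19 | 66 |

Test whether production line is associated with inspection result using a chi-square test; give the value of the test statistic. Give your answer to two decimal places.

Row totals: 63, 135, 85. Column totals: 122, 161. Grand total N = 283.
Expected counts (row total × column total / N):
  Line 1, Pass: 63×122/283 = 27.1590
  Line 1, Fail: 63×161/283 = 35.8410
  Line 2, Pass: 135×122/283 = 58.1979
  Line 2, Fail: 135×161/283 = 76.8021
  Line 3, Pass: 85×122/283 = 36.6431
  Line 3, Fail: 85×161/283 = 48.3569
Contributions (O − E)²/E:
  (38 − 27.1590)²/27.1590 = 4.3274
  (25 − 35.8410)²/35.8410 = 3.2791
  (65 − 58.1979)²/58.1979 = 0.7950
  (70 − 76.8021)²/76.8021 = 0.6024
  (19 − 36.6431)²/36.6431 = 8.4949
  (66 − 48.3569)²/48.3569 = 6.4371
χ² = 4.3274 + 3.2791 + 0.7950 + 0.6024 + 8.4949 + 6.4371 = 23.94

23.94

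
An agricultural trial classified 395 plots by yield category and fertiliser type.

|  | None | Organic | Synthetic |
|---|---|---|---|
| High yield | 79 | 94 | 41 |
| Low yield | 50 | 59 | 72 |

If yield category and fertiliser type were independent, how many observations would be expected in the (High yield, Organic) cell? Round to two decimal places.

Row total (High yield) = 214; column total (Organic) = 153; grand total N = 395.
Expected count = (row total × column total) / N = 214 × 153 / 395 = 82.89.

82.89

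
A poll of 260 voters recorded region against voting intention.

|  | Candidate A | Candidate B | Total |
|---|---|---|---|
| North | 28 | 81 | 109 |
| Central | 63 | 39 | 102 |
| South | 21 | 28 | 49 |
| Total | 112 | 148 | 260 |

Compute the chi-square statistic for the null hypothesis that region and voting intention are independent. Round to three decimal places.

27.969

Grand total N = 260.
Expected counts (row total × column total / N):
  North, Candidate A: 109×112/260 = 46.9538
  North, Candidate B: 109×148/260 = 62.0462
  Central, Candidate A: 102×112/260 = 43.9385
  Central, Candidate B: 102×148/260 = 58.0615
  South, Candidate A: 49×112/260 = 21.1077
  South, Candidate B: 49×148/260 = 27.8923
Contributions (O − E)²/E:
  (28 − 46.9538)²/46.9538 = 7.6511
  (81 − 62.0462)²/62.0462 = 5.7900
  (63 − 43.9385)²/43.9385 = 8.2693
  (39 − 58.0615)²/58.0615 = 6.2579
  (21 − 21.1077)²/21.1077 = 0.0005
  (28 − 27.8923)²/27.8923 = 0.0004
χ² = 7.6511 + 5.7900 + 8.2693 + 6.2579 + 0.0005 + 0.0004 = 27.969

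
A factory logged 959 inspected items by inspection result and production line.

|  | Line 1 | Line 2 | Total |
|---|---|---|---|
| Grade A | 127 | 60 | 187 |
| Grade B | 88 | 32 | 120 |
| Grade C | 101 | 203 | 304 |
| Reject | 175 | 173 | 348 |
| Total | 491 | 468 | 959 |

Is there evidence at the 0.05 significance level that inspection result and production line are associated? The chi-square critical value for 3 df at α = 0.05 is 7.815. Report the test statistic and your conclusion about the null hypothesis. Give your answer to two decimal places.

Grand total N = 959.
Expected counts (row total × column total / N):
  Grade A, Line 1: 187×491/959 = 95.7424
  Grade A, Line 2: 187×468/959 = 91.2576
  Grade B, Line 1: 120×491/959 = 61.4390
  Grade B, Line 2: 120×468/959 = 58.5610
  Grade C, Line 1: 304×491/959 = 155.6455
  Grade C, Line 2: 304×468/959 = 148.3545
  Reject, Line 1: 348×491/959 = 178.1731
  Reject, Line 2: 348×468/959 = 169.8269
Contributions (O − E)²/E:
  (127 − 95.7424)²/95.7424 = 10.2049
  (60 − 91.2576)²/91.2576 = 10.7064
  (88 − 61.4390)²/61.4390 = 11.4827
  (32 − 58.5610)²/58.5610 = 12.0470
  (101 − 155.6455)²/155.6455 = 19.1855
  (203 − 148.3545)²/148.3545 = 20.1283
  (175 − 178.1731)²/178.1731 = 0.0565
  (173 − 169.8269)²/169.8269 = 0.0593
χ² = 10.2049 + 10.7064 + 11.4827 + 12.0470 + 19.1855 + 20.1283 + 0.0565 + 0.0593 = 83.87
df = (4−1)(2−1) = 3. Since 83.87 > 7.815, reject the null hypothesis of independence at α = 0.05.

83.87; reject H₀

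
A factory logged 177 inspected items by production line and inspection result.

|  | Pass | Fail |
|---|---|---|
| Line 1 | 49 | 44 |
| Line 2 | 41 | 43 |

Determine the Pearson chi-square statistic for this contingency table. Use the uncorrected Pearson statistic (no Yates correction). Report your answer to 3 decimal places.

Row totals: 93, 84. Column totals: 90, 87. Grand total N = 177.
Expected counts (row total × column total / N):
  Line 1, Pass: 93×90/177 = 47.2881
  Line 1, Fail: 93×87/177 = 45.7119
  Line 2, Pass: 84×90/177 = 42.7119
  Line 2, Fail: 84×87/177 = 41.2881
Contributions (O − E)²/E:
  (49 − 47.2881)²/47.2881 = 0.0620
  (44 − 45.7119)²/45.7119 = 0.0641
  (41 − 42.7119)²/42.7119 = 0.0686
  (43 − 41.2881)²/41.2881 = 0.0710
χ² = 0.0620 + 0.0641 + 0.0686 + 0.0710 = 0.266

0.266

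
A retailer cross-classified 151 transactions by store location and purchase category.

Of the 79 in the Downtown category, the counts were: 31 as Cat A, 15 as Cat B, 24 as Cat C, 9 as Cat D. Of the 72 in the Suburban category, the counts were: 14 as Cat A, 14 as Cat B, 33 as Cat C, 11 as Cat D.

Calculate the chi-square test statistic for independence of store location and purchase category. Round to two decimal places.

Row totals: 79, 72. Column totals: 45, 29, 57, 20. Grand total N = 151.
Expected counts (row total × column total / N):
  Downtown, Cat A: 79×45/151 = 23.543
  Downtown, Cat B: 79×29/151 = 15.172
  Downtown, Cat C: 79×57/151 = 29.821
  Downtown, Cat D: 79×20/151 = 10.464
  Suburban, Cat A: 72×45/151 = 21.457
  Suburban, Cat B: 72×29/151 = 13.828
  Suburban, Cat C: 72×57/151 = 27.179
  Suburban, Cat D: 72×20/151 = 9.536
Contributions (O − E)²/E:
  (31 − 23.543)²/23.543 = 2.3619
  (15 − 15.172)²/15.172 = 0.0019
  (24 − 29.821)²/29.821 = 1.1362
  (9 − 10.464)²/10.464 = 0.2048
  (14 − 21.457)²/21.457 = 2.5915
  (14 − 13.828)²/13.828 = 0.0021
  (33 − 27.179)²/27.179 = 1.2467
  (11 − 9.536)²/9.536 = 0.2248
χ² = 2.3619 + 0.0019 + 1.1362 + 0.2048 + 2.5915 + 0.0021 + 1.2467 + 0.2248 = 7.77

7.77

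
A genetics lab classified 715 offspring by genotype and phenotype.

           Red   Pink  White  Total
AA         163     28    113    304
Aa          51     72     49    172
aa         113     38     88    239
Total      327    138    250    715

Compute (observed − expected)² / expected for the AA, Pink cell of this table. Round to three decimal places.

16.036

Row total (AA) = 304; column total (Pink) = 138; N = 715.
Expected count E = 304 × 138 / 715 = 58.6741.
Contribution = (O − E)²/E = (28 − 58.6741)² / 58.6741 = 16.036.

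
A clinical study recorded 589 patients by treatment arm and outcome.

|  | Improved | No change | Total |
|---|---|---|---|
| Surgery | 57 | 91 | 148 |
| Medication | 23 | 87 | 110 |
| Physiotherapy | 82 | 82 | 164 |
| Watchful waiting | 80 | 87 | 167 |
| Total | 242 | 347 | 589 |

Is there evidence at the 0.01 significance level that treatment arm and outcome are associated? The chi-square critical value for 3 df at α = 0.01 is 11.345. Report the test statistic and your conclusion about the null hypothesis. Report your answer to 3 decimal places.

27.496; reject H₀

Grand total N = 589.
Expected counts (row total × column total / N):
  Surgery, Improved: 148×242/589 = 60.8081
  Surgery, No change: 148×347/589 = 87.1919
  Medication, Improved: 110×242/589 = 45.1952
  Medication, No change: 110×347/589 = 64.8048
  Physiotherapy, Improved: 164×242/589 = 67.3820
  Physiotherapy, No change: 164×347/589 = 96.6180
  Watchful waiting, Improved: 167×242/589 = 68.6146
  Watchful waiting, No change: 167×347/589 = 98.3854
Contributions (O − E)²/E:
  (57 − 60.8081)²/60.8081 = 0.2385
  (91 − 87.1919)²/87.1919 = 0.1663
  (23 − 45.1952)²/45.1952 = 10.9000
  (87 − 64.8048)²/64.8048 = 7.6017
  (82 − 67.3820)²/67.3820 = 3.1713
  (82 − 96.6180)²/96.6180 = 2.2117
  (80 − 68.6146)²/68.6146 = 1.8892
  (87 − 98.3854)²/98.3854 = 1.3175
χ² = 0.2385 + 0.1663 + 10.9000 + 7.6017 + 3.1713 + 2.2117 + 1.8892 + 1.3175 = 27.496
df = (4−1)(2−1) = 3. Since 27.496 > 11.345, reject the null hypothesis of independence at α = 0.01.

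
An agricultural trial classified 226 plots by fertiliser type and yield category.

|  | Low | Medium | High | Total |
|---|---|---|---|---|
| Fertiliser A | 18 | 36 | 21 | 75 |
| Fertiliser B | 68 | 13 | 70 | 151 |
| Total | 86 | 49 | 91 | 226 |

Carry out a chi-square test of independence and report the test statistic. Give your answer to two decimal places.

Grand total N = 226.
Expected counts (row total × column total / N):
  Fertiliser A, Low: 75×86/226 = 28.540
  Fertiliser A, Medium: 75×49/226 = 16.261
  Fertiliser A, High: 75×91/226 = 30.199
  Fertiliser B, Low: 151×86/226 = 57.460
  Fertiliser B, Medium: 151×49/226 = 32.739
  Fertiliser B, High: 151×91/226 = 60.801
Contributions (O − E)²/E:
  (18 − 28.540)²/28.540 = 3.8925
  (36 − 16.261)²/16.261 = 23.9609
  (21 − 30.199)²/30.199 = 2.8021
  (68 − 57.460)²/57.460 = 1.9334
  (13 − 32.739)²/32.739 = 11.9010
  (70 − 60.801)²/60.801 = 1.3918
χ² = 3.8925 + 23.9609 + 2.8021 + 1.9334 + 11.9010 + 1.3918 = 45.88

45.88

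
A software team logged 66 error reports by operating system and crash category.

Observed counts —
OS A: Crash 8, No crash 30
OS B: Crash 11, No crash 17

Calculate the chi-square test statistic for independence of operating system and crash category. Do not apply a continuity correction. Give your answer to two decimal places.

2.61

Row totals: 38, 28. Column totals: 19, 47. Grand total N = 66.
Expected counts (row total × column total / N):
  OS A, Crash: 38×19/66 = 10.939
  OS A, No crash: 38×47/66 = 27.061
  OS B, Crash: 28×19/66 = 8.061
  OS B, No crash: 28×47/66 = 19.939
Contributions (O − E)²/E:
  (8 − 10.939)²/10.939 = 0.7896
  (30 − 27.061)²/27.061 = 0.3192
  (11 − 8.061)²/8.061 = 1.0715
  (17 − 19.939)²/19.939 = 0.4332
χ² = 0.7896 + 0.3192 + 1.0715 + 0.4332 = 2.61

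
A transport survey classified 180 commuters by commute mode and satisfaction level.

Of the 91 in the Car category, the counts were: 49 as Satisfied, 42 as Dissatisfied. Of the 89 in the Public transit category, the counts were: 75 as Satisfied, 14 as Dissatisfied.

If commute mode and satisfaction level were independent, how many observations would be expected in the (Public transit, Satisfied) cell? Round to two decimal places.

61.31

Row total (Public transit) = 89; column total (Satisfied) = 124; grand total N = 180.
Expected count = (row total × column total) / N = 89 × 124 / 180 = 61.31.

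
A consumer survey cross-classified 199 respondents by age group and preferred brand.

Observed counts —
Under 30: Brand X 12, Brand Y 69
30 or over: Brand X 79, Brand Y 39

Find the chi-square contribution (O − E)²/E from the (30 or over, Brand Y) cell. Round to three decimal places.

9.791

Row total (30 or over) = 118; column total (Brand Y) = 108; N = 199.
Expected count E = 118 × 108 / 199 = 64.0402.
Contribution = (O − E)²/E = (39 − 64.0402)² / 64.0402 = 9.791.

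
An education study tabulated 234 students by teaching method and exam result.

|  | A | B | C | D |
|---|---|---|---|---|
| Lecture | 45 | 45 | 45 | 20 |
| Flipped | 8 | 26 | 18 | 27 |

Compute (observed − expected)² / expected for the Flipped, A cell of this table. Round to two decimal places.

Row total (Flipped) = 79; column total (A) = 53; N = 234.
Expected count E = 79 × 53 / 234 = 17.893.
Contribution = (O − E)²/E = (8 − 17.893)² / 17.893 = 5.47.

5.47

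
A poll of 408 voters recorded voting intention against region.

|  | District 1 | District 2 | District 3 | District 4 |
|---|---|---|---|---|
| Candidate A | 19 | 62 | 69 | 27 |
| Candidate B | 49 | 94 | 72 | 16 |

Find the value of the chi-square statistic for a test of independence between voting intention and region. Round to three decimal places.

15.807

Row totals: 177, 231. Column totals: 68, 156, 141, 43. Grand total N = 408.
Expected counts (row total × column total / N):
  Candidate A, District 1: 177×68/408 = 29.5000
  Candidate A, District 2: 177×156/408 = 67.6765
  Candidate A, District 3: 177×141/408 = 61.1691
  Candidate A, District 4: 177×43/408 = 18.6544
  Candidate B, District 1: 231×68/408 = 38.5000
  Candidate B, District 2: 231×156/408 = 88.3235
  Candidate B, District 3: 231×141/408 = 79.8309
  Candidate B, District 4: 231×43/408 = 24.3456
Contributions (O − E)²/E:
  (19 − 29.5000)²/29.5000 = 3.7373
  (62 − 67.6765)²/67.6765 = 0.4761
  (69 − 61.1691)²/61.1691 = 1.0025
  (27 − 18.6544)²/18.6544 = 3.7337
  (49 − 38.5000)²/38.5000 = 2.8636
  (94 − 88.3235)²/88.3235 = 0.3648
  (72 − 79.8309)²/79.8309 = 0.7682
  (16 − 24.3456)²/24.3456 = 2.8608
χ² = 3.7373 + 0.4761 + 1.0025 + 3.7337 + 2.8636 + 0.3648 + 0.7682 + 2.8608 = 15.807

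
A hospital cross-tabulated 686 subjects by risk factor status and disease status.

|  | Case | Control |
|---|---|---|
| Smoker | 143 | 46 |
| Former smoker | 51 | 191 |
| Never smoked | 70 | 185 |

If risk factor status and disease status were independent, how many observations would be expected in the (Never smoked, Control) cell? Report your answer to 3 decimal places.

Row total (Never smoked) = 255; column total (Control) = 422; grand total N = 686.
Expected count = (row total × column total) / N = 255 × 422 / 686 = 156.866.

156.866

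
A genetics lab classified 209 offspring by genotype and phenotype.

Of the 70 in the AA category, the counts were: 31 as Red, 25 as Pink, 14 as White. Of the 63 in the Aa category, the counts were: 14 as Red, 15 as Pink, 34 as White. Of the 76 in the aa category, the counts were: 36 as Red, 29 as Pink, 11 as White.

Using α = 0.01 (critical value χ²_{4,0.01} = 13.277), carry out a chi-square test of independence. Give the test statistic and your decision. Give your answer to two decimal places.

30.39; reject H₀

Row totals: 70, 63, 76. Column totals: 81, 69, 59. Grand total N = 209.
Expected counts (row total × column total / N):
  AA, Red: 70×81/209 = 27.129
  AA, Pink: 70×69/209 = 23.110
  AA, White: 70×59/209 = 19.761
  Aa, Red: 63×81/209 = 24.416
  Aa, Pink: 63×69/209 = 20.799
  Aa, White: 63×59/209 = 17.785
  aa, Red: 76×81/209 = 29.455
  aa, Pink: 76×69/209 = 25.091
  aa, White: 76×59/209 = 21.455
Contributions (O − E)²/E:
  (31 − 27.129)²/27.129 = 0.5523
  (25 − 23.110)²/23.110 = 0.1546
  (14 − 19.761)²/19.761 = 1.6795
  (14 − 24.416)²/24.416 = 4.4435
  (15 − 20.799)²/20.799 = 1.6168
  (34 − 17.785)²/17.785 = 14.7836
  (36 − 29.455)²/29.455 = 1.4543
  (29 − 25.091)²/25.091 = 0.6090
  (11 − 21.455)²/21.455 = 5.0947
χ² = 0.5523 + 0.1546 + 1.6795 + 4.4435 + 1.6168 + 14.7836 + 1.4543 + 0.6090 + 5.0947 = 30.39
df = (3−1)(3−1) = 4. Since 30.39 > 13.277, reject the null hypothesis of independence at α = 0.01.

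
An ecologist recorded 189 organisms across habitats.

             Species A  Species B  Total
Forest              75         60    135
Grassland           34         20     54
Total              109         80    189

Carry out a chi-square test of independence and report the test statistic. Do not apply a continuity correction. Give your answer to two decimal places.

Grand total N = 189.
Expected counts (row total × column total / N):
  Forest, Species A: 135×109/189 = 77.857
  Forest, Species B: 135×80/189 = 57.143
  Grassland, Species A: 54×109/189 = 31.143
  Grassland, Species B: 54×80/189 = 22.857
Contributions (O − E)²/E:
  (75 − 77.857)²/77.857 = 0.1048
  (60 − 57.143)²/57.143 = 0.1428
  (34 − 31.143)²/31.143 = 0.2621
  (20 − 22.857)²/22.857 = 0.3571
χ² = 0.1048 + 0.1428 + 0.2621 + 0.3571 = 0.87

0.87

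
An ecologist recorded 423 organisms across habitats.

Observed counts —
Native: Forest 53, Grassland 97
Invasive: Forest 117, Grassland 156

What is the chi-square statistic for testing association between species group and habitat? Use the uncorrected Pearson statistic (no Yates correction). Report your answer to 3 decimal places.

Row totals: 150, 273. Column totals: 170, 253. Grand total N = 423.
Expected counts (row total × column total / N):
  Native, Forest: 150×170/423 = 60.2837
  Native, Grassland: 150×253/423 = 89.7163
  Invasive, Forest: 273×170/423 = 109.7163
  Invasive, Grassland: 273×253/423 = 163.2837
Contributions (O − E)²/E:
  (53 − 60.2837)²/60.2837 = 0.8800
  (97 − 89.7163)²/89.7163 = 0.5913
  (117 − 109.7163)²/109.7163 = 0.4835
  (156 − 163.2837)²/163.2837 = 0.3249
χ² = 0.8800 + 0.5913 + 0.4835 + 0.3249 = 2.280

2.280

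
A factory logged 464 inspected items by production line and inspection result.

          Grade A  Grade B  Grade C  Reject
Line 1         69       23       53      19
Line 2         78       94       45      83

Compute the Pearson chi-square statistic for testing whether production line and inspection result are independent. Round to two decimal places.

Row totals: 164, 300. Column totals: 147, 117, 98, 102. Grand total N = 464.
Expected counts (row total × column total / N):
  Line 1, Grade A: 164×147/464 = 51.957
  Line 1, Grade B: 164×117/464 = 41.353
  Line 1, Grade C: 164×98/464 = 34.638
  Line 1, Reject: 164×102/464 = 36.052
  Line 2, Grade A: 300×147/464 = 95.043
  Line 2, Grade B: 300×117/464 = 75.647
  Line 2, Grade C: 300×98/464 = 63.362
  Line 2, Reject: 300×102/464 = 65.948
Contributions (O − E)²/E:
  (69 − 51.957)²/51.957 = 5.5905
  (23 − 41.353)²/41.353 = 8.1453
  (53 − 34.638)²/34.638 = 9.7339
  (19 − 36.052)²/36.052 = 8.0653
  (78 − 95.043)²/95.043 = 3.0561
  (94 − 75.647)²/75.647 = 4.4527
  (45 − 63.362)²/63.362 = 5.3212
  (83 − 65.948)²/65.948 = 4.4091
χ² = 5.5905 + 8.1453 + 9.7339 + 8.0653 + 3.0561 + 4.4527 + 5.3212 + 4.4091 = 48.77

48.77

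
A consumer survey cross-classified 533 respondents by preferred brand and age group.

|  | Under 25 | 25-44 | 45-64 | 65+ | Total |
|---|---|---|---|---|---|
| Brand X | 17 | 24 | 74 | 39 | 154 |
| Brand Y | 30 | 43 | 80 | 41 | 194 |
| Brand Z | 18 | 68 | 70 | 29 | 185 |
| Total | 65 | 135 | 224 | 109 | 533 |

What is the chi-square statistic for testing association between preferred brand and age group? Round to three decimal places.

Grand total N = 533.
Expected counts (row total × column total / N):
  Brand X, Under 25: 154×65/533 = 18.7805
  Brand X, 25-44: 154×135/533 = 39.0056
  Brand X, 45-64: 154×224/533 = 64.7205
  Brand X, 65+: 154×109/533 = 31.4934
  Brand Y, Under 25: 194×65/533 = 23.6585
  Brand Y, 25-44: 194×135/533 = 49.1370
  Brand Y, 45-64: 194×224/533 = 81.5310
  Brand Y, 65+: 194×109/533 = 39.6735
  Brand Z, Under 25: 185×65/533 = 22.5610
  Brand Z, 25-44: 185×135/533 = 46.8574
  Brand Z, 45-64: 185×224/533 = 77.7486
  Brand Z, 65+: 185×109/533 = 37.8330
Contributions (O − E)²/E:
  (17 − 18.7805)²/18.7805 = 0.1688
  (24 − 39.0056)²/39.0056 = 5.7727
  (74 − 64.7205)²/64.7205 = 1.3305
  (39 − 31.4934)²/31.4934 = 1.7892
  (30 − 23.6585)²/23.6585 = 1.6998
  (43 − 49.1370)²/49.1370 = 0.7665
  (80 − 81.5310)²/81.5310 = 0.0287
  (41 − 39.6735)²/39.6735 = 0.0444
  (18 − 22.5610)²/22.5610 = 0.9221
  (68 − 46.8574)²/46.8574 = 9.5398
  (70 − 77.7486)²/77.7486 = 0.7722
  (29 − 37.8330)²/37.8330 = 2.0623
χ² = 0.1688 + 5.7727 + 1.3305 + 1.7892 + 1.6998 + 0.7665 + 0.0287 + 0.0444 + 0.9221 + 9.5398 + 0.7722 + 2.0623 = 24.897

24.897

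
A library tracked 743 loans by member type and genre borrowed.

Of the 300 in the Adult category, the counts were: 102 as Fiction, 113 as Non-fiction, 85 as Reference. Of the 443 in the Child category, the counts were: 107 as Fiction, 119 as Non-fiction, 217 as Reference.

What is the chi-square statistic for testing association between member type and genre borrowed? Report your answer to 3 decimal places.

31.619

Row totals: 300, 443. Column totals: 209, 232, 302. Grand total N = 743.
Expected counts (row total × column total / N):
  Adult, Fiction: 300×209/743 = 84.3876
  Adult, Non-fiction: 300×232/743 = 93.6743
  Adult, Reference: 300×302/743 = 121.9381
  Child, Fiction: 443×209/743 = 124.6124
  Child, Non-fiction: 443×232/743 = 138.3257
  Child, Reference: 443×302/743 = 180.0619
Contributions (O − E)²/E:
  (102 − 84.3876)²/84.3876 = 3.6759
  (113 − 93.6743)²/93.6743 = 3.9870
  (85 − 121.9381)²/121.9381 = 11.1895
  (107 − 124.6124)²/124.6124 = 2.4893
  (119 − 138.3257)²/138.3257 = 2.7000
  (217 − 180.0619)²/180.0619 = 7.5775
χ² = 3.6759 + 3.9870 + 11.1895 + 2.4893 + 2.7000 + 7.5775 = 31.619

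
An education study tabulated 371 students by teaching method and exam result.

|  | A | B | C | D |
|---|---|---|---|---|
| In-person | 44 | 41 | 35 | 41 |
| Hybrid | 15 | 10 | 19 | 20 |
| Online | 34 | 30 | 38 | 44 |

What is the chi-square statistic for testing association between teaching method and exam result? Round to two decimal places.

Row totals: 161, 64, 146. Column totals: 93, 81, 92, 105. Grand total N = 371.
Expected counts (row total × column total / N):
  In-person, A: 161×93/371 = 40.358
  In-person, B: 161×81/371 = 35.151
  In-person, C: 161×92/371 = 39.925
  In-person, D: 161×105/371 = 45.566
  Hybrid, A: 64×93/371 = 16.043
  Hybrid, B: 64×81/371 = 13.973
  Hybrid, C: 64×92/371 = 15.871
  Hybrid, D: 64×105/371 = 18.113
  Online, A: 146×93/371 = 36.598
  Online, B: 146×81/371 = 31.876
  Online, C: 146×92/371 = 36.205
  Online, D: 146×105/371 = 41.321
Contributions (O − E)²/E:
  (44 − 40.358)²/40.358 = 0.3287
  (41 − 35.151)²/35.151 = 0.9733
  (35 − 39.925)²/39.925 = 0.6075
  (41 − 45.566)²/45.566 = 0.4575
  (15 − 16.043)²/16.043 = 0.0678
  (10 − 13.973)²/13.973 = 1.1297
  (19 − 15.871)²/15.871 = 0.6169
  (20 − 18.113)²/18.113 = 0.1966
  (34 − 36.598)²/36.598 = 0.1844
  (30 − 31.876)²/31.876 = 0.1104
  (38 − 36.205)²/36.205 = 0.0890
  (44 − 41.321)²/41.321 = 0.1737
χ² = 0.3287 + 0.9733 + 0.6075 + 0.4575 + 0.0678 + 1.1297 + 0.6169 + 0.1966 + 0.1844 + 0.1104 + 0.0890 + 0.1737 = 4.94

4.94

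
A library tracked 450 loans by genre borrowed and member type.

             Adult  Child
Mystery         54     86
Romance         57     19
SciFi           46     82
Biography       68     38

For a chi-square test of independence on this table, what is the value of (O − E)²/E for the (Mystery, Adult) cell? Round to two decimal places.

3.66

Row total (Mystery) = 140; column total (Adult) = 225; N = 450.
Expected count E = 140 × 225 / 450 = 70.000.
Contribution = (O − E)²/E = (54 − 70.000)² / 70.000 = 3.66.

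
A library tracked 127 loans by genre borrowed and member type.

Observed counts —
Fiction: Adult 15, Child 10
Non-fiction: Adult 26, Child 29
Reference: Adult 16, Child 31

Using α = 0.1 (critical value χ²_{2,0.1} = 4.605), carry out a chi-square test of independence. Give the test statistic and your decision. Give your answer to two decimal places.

4.67; reject H₀

Row totals: 25, 55, 47. Column totals: 57, 70. Grand total N = 127.
Expected counts (row total × column total / N):
  Fiction, Adult: 25×57/127 = 11.220
  Fiction, Child: 25×70/127 = 13.780
  Non-fiction, Adult: 55×57/127 = 24.685
  Non-fiction, Child: 55×70/127 = 30.315
  Reference, Adult: 47×57/127 = 21.094
  Reference, Child: 47×70/127 = 25.906
Contributions (O − E)²/E:
  (15 − 11.220)²/11.220 = 1.2735
  (10 − 13.780)²/13.780 = 1.0369
  (26 − 24.685)²/24.685 = 0.0701
  (29 − 30.315)²/30.315 = 0.0570
  (16 − 21.094)²/21.094 = 1.2302
  (31 − 25.906)²/25.906 = 1.0017
χ² = 1.2735 + 1.0369 + 0.0701 + 0.0570 + 1.2302 + 1.0017 = 4.67
df = (3−1)(2−1) = 2. Since 4.67 > 4.605, reject the null hypothesis of independence at α = 0.1.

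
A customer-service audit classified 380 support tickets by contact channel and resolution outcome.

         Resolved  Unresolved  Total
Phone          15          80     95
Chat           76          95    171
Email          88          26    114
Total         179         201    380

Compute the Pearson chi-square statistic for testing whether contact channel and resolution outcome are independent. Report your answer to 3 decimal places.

Grand total N = 380.
Expected counts (row total × column total / N):
  Phone, Resolved: 95×179/380 = 44.7500
  Phone, Unresolved: 95×201/380 = 50.2500
  Chat, Resolved: 171×179/380 = 80.5500
  Chat, Unresolved: 171×201/380 = 90.4500
  Email, Resolved: 114×179/380 = 53.7000
  Email, Unresolved: 114×201/380 = 60.3000
Contributions (O − E)²/E:
  (15 − 44.7500)²/44.7500 = 19.7779
  (80 − 50.2500)²/50.2500 = 17.6132
  (76 − 80.5500)²/80.5500 = 0.2570
  (95 − 90.4500)²/90.4500 = 0.2289
  (88 − 53.7000)²/53.7000 = 21.9086
  (26 − 60.3000)²/60.3000 = 19.5106
χ² = 19.7779 + 17.6132 + 0.2570 + 0.2289 + 21.9086 + 19.5106 = 79.296

79.296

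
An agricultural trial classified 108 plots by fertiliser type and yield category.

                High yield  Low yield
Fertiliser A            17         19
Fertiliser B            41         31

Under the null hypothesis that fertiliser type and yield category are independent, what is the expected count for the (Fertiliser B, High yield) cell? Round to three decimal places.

Row total (Fertiliser B) = 72; column total (High yield) = 58; grand total N = 108.
Expected count = (row total × column total) / N = 72 × 58 / 108 = 38.667.

38.667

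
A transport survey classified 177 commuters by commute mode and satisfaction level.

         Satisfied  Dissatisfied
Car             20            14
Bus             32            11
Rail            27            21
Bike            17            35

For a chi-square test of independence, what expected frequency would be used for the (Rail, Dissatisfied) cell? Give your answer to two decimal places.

21.97

Row total (Rail) = 48; column total (Dissatisfied) = 81; grand total N = 177.
Expected count = (row total × column total) / N = 48 × 81 / 177 = 21.97.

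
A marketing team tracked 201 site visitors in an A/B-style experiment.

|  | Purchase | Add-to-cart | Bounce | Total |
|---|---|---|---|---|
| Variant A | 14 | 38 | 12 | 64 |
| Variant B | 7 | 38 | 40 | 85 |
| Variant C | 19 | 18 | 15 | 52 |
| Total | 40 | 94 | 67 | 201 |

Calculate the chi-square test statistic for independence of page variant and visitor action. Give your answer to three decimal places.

Grand total N = 201.
Expected counts (row total × column total / N):
  Variant A, Purchase: 64×40/201 = 12.7363
  Variant A, Add-to-cart: 64×94/201 = 29.9303
  Variant A, Bounce: 64×67/201 = 21.3333
  Variant B, Purchase: 85×40/201 = 16.9154
  Variant B, Add-to-cart: 85×94/201 = 39.7512
  Variant B, Bounce: 85×67/201 = 28.3333
  Variant C, Purchase: 52×40/201 = 10.3483
  Variant C, Add-to-cart: 52×94/201 = 24.3184
  Variant C, Bounce: 52×67/201 = 17.3333
Contributions (O − E)²/E:
  (14 − 12.7363)²/12.7363 = 0.1254
  (38 − 29.9303)²/29.9303 = 2.1757
  (12 − 21.3333)²/21.3333 = 4.0833
  (7 − 16.9154)²/16.9154 = 5.8122
  (38 − 39.7512)²/39.7512 = 0.0771
  (40 − 28.3333)²/28.3333 = 4.8040
  (19 − 10.3483)²/10.3483 = 7.2333
  (18 − 24.3184)²/24.3184 = 1.6416
  (15 − 17.3333)²/17.3333 = 0.3141
χ² = 0.1254 + 2.1757 + 4.0833 + 5.8122 + 0.0771 + 4.8040 + 7.2333 + 1.6416 + 0.3141 = 26.267

26.267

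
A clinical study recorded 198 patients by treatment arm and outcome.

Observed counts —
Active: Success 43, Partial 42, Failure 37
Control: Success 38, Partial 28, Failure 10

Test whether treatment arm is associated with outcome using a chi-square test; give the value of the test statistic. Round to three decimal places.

Row totals: 122, 76. Column totals: 81, 70, 47. Grand total N = 198.
Expected counts (row total × column total / N):
  Active, Success: 122×81/198 = 49.9091
  Active, Partial: 122×70/198 = 43.1313
  Active, Failure: 122×47/198 = 28.9596
  Control, Success: 76×81/198 = 31.0909
  Control, Partial: 76×70/198 = 26.8687
  Control, Failure: 76×47/198 = 18.0404
Contributions (O − E)²/E:
  (43 − 49.9091)²/49.9091 = 0.9565
  (42 − 43.1313)²/43.1313 = 0.0297
  (37 − 28.9596)²/28.9596 = 2.2324
  (38 − 31.0909)²/31.0909 = 1.5354
  (28 − 26.8687)²/26.8687 = 0.0476
  (10 − 18.0404)²/18.0404 = 3.5835
χ² = 0.9565 + 0.0297 + 2.2324 + 1.5354 + 0.0476 + 3.5835 = 8.385

8.385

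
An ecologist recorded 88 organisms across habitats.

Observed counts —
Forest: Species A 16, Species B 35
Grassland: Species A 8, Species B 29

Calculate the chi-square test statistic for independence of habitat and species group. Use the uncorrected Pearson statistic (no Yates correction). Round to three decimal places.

Row totals: 51, 37. Column totals: 24, 64. Grand total N = 88.
Expected counts (row total × column total / N):
  Forest, Species A: 51×24/88 = 13.9091
  Forest, Species B: 51×64/88 = 37.0909
  Grassland, Species A: 37×24/88 = 10.0909
  Grassland, Species B: 37×64/88 = 26.9091
Contributions (O − E)²/E:
  (16 − 13.9091)²/13.9091 = 0.3143
  (35 − 37.0909)²/37.0909 = 0.1179
  (8 − 10.0909)²/10.0909 = 0.4332
  (29 − 26.9091)²/26.9091 = 0.1625
χ² = 0.3143 + 0.1179 + 0.4332 + 0.1625 = 1.028

1.028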